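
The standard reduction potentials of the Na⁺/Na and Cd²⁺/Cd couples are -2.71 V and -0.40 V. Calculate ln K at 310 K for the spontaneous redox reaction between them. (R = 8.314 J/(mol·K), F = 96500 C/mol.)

ln K = 173.0

E°_cell = -0.40 − (-2.71) = 2.31 V, with n = 2 electrons transferred.
At equilibrium E = 0, so the Nernst equation gives ln K = nFE°/RT = (2)(96500)(2.31)/((8.314)(310)) = 172.98.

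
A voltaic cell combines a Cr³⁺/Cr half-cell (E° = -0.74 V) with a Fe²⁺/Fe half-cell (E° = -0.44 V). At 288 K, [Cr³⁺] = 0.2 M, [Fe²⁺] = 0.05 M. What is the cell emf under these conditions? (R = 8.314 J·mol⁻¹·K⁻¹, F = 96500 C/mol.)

The Fe²⁺/Fe couple has the higher reduction potential and acts as the cathode, so E°_cell = -0.44 − (-0.74) = 0.30 V.
Balancing electrons gives n = 6; the reaction quotient is Q = [Cr³⁺]^2/[Fe²⁺]^3 = 320.
E = E° − (RT/nF) ln Q = 0.30 − (8.314×288)/(6×96500) × (5.768) = 0.300 − 0.024 = 0.276 V.

0.276 V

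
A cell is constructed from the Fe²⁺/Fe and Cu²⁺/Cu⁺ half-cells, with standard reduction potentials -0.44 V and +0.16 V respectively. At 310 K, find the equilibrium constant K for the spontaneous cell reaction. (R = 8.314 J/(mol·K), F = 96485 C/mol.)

3.2 × 10^19

E°_cell = +0.16 − (-0.44) = 0.60 V, with n = 2 electrons transferred.
At equilibrium E = 0, so the Nernst equation gives ln K = nFE°/RT = (2)(96485)(0.60)/((8.314)(310)) = 44.92.
K = e^44.92 = 3.2 × 10^19.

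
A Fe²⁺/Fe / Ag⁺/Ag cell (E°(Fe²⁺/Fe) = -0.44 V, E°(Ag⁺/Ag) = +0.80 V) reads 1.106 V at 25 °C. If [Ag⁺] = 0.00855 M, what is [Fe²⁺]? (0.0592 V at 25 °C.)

2.5 M

From the Nernst equation, log Q = n(E° − E)/0.0592 = 2(1.24 − 1.106)/0.0592 = 4.527, so Q = 3.37 × 10^4.
With Q = [Fe²⁺]/[Ag⁺]^2 and the known concentrations, [Fe²⁺] in the numerator gives [Fe²⁺] = 2.5 M.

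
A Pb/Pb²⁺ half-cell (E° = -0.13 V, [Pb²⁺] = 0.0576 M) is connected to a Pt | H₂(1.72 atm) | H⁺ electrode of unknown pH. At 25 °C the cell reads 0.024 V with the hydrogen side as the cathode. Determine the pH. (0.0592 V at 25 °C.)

E°_cell = 0.13 V and n = 2.
log Q = n(E° − E)/0.0592 = 2×(0.13 − 0.024)/0.0592 = 3.581.
With Q = [Pb²⁺]·P(H₂) / [H⁺]^2, solving for [H⁺] gives log[H⁺] = -2.293, so pH = 2.29.

pH = 2.29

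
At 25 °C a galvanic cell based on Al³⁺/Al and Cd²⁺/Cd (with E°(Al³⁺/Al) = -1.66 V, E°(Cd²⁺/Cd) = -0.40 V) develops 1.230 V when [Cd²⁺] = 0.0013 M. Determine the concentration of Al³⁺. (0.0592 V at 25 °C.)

From the Nernst equation, log Q = n(E° − E)/0.0592 = 6(1.26 − 1.230)/0.0592 = 3.041, so Q = 1100.
With Q = [Al³⁺]^2/[Cd²⁺]^3 and the known concentrations, [Al³⁺]^2 in the numerator gives [Al³⁺] = 0.0016 M.

0.0016 M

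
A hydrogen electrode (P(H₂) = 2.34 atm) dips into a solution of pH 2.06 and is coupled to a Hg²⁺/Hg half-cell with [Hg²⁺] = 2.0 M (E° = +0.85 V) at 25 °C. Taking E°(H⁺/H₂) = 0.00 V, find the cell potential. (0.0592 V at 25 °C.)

The Hg²⁺/Hg couple is the cathode, so E°_cell = 0.85 V; n = 2.
[H⁺] = 10^(−2.06) = 0.0087 M, and Q = [H⁺]^2 / ([Hg²⁺]·P(H₂)) = 1.62 × 10^-5.
E = E° − (0.0592/2) log Q = 0.85 − (0.0592/2)(-4.790) = 0.992 V.

0.99 V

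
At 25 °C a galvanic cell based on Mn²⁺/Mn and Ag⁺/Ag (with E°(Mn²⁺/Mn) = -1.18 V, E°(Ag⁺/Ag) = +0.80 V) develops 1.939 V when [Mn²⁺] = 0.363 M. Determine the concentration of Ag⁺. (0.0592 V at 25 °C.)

0.12 M

From the Nernst equation, log Q = n(E° − E)/0.0592 = 2(1.98 − 1.939)/0.0592 = 1.385, so Q = 24.3.
With Q = [Mn²⁺]/[Ag⁺]^2 and the known concentrations, [Ag⁺]^2 in the denominator gives [Ag⁺] = 0.12 M.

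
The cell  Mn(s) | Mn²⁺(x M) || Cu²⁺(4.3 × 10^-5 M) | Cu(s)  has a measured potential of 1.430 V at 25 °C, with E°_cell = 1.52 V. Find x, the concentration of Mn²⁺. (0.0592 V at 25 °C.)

From the Nernst equation, log Q = n(E° − E)/0.0592 = 2(1.52 − 1.430)/0.0592 = 3.041, so Q = 1100.
With Q = [Mn²⁺]/[Cu²⁺] and the known concentrations, [Mn²⁺] in the numerator gives [Mn²⁺] = 0.047 M.

0.047 M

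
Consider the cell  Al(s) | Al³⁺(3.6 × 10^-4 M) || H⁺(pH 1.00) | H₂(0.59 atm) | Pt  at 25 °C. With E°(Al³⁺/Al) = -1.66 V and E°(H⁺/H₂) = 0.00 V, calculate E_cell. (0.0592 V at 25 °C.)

The hydrogen couple is the cathode, so E°_cell = 1.66 V; n = 6.
[H⁺] = 10^(−1.00) = 0.10 M, and Q = [Al³⁺]^2·P(H₂)^3 / [H⁺]^6 = 0.0266.
E = E° − (0.0592/6) log Q = 1.66 − (0.0592/6)(-1.575) = 1.676 V.

1.68 V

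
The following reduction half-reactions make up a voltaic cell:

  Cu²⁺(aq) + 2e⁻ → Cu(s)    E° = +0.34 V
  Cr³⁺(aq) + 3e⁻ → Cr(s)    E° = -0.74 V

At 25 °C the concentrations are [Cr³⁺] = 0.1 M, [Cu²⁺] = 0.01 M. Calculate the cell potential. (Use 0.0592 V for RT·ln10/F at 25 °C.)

The Cu²⁺/Cu couple has the higher reduction potential and acts as the cathode, so E°_cell = +0.34 − (-0.74) = 1.08 V.
Balancing electrons gives n = 6; the reaction quotient is Q = [Cr³⁺]^2/[Cu²⁺]^3 = 1 × 10^4.
At 25 °C, E = E° − (0.0592/n) log Q = 1.08 − (0.0592/6)(4.000) = 1.080 − 0.039 = 1.041 V.

1.04 V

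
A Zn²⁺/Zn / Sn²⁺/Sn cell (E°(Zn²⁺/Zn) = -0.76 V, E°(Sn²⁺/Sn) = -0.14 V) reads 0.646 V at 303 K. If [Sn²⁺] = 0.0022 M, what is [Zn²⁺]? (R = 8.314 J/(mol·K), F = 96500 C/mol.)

3 × 10^-4 M

From the Nernst equation, ln Q = nF(E° − E)/RT = 2×96500×(0.62 − 0.646)/(8.314×303) = -1.992, so Q = 0.136.
With Q = [Zn²⁺]/[Sn²⁺] and the known concentrations, [Zn²⁺] in the numerator gives [Zn²⁺] = 3 × 10^-4 M.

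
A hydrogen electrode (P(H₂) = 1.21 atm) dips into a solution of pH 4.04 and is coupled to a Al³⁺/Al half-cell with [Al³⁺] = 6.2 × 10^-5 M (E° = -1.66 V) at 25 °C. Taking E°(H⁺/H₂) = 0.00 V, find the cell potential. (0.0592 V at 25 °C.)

The hydrogen couple is the cathode, so E°_cell = 1.66 V; n = 6.
[H⁺] = 10^(−4.04) = 9.1 × 10^-5 M, and Q = [Al³⁺]^2·P(H₂)^3 / [H⁺]^6 = 1.18 × 10^16.
E = E° − (0.0592/6) log Q = 1.66 − (0.0592/6)(16.073) = 1.501 V.

1.50 V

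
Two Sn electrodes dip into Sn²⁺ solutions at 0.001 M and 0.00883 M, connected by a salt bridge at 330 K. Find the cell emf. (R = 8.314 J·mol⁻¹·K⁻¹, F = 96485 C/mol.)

0.031 V

Both half-cells are Sn²⁺/Sn, so E°_cell = 0. The concentrated side is the cathode; the cell reaction moves Sn²⁺ from high to low concentration with n = 2.
Q = [Sn²⁺]_dilute/[Sn²⁺]_conc = 0.001/0.00883 = 0.113.
E = 0 − (RT/nF) ln Q = −((8.314×330)/(2×96485))(-2.178) = 0.0310 V.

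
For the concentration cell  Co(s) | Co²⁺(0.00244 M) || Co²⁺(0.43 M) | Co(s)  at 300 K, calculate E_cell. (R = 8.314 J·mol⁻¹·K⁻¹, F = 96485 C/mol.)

0.067 V

Both half-cells are Co²⁺/Co, so E°_cell = 0. The concentrated side is the cathode; the cell reaction moves Co²⁺ from high to low concentration with n = 2.
Q = [Co²⁺]_dilute/[Co²⁺]_conc = 0.00244/0.43 = 0.00567.
E = 0 − (RT/nF) ln Q = −((8.314×300)/(2×96485))(-5.172) = 0.0668 V.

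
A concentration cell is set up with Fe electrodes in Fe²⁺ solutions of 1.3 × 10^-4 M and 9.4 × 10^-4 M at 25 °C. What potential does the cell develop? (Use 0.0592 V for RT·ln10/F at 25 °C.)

0.025 V

Both half-cells are Fe²⁺/Fe, so E°_cell = 0. The concentrated side is the cathode; the cell reaction moves Fe²⁺ from high to low concentration with n = 2.
Q = [Fe²⁺]_dilute/[Fe²⁺]_conc = 1.3 × 10^-4/9.4 × 10^-4 = 0.138.
E = 0 − (0.0592/2) log Q = −(0.0592/2)(-0.859) = 0.0254 V.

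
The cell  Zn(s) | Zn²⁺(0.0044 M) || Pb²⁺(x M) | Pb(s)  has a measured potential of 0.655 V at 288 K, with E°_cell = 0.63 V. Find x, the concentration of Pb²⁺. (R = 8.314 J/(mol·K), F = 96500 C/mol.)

0.033 M

From the Nernst equation, ln Q = nF(E° − E)/RT = 2×96500×(0.63 − 0.655)/(8.314×288) = -2.015, so Q = 0.133.
With Q = [Zn²⁺]/[Pb²⁺] and the known concentrations, [Pb²⁺] in the denominator gives [Pb²⁺] = 0.033 M.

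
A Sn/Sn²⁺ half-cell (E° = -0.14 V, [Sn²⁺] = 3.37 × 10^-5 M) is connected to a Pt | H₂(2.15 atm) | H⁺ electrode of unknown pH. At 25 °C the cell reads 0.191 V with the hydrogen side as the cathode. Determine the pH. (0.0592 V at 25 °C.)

E°_cell = 0.14 V and n = 2.
log Q = n(E° − E)/0.0592 = 2×(0.14 − 0.191)/0.0592 = -1.723.
With Q = [Sn²⁺]·P(H₂) / [H⁺]^2, solving for [H⁺] gives log[H⁺] = -1.208, so pH = 1.21.

pH = 1.21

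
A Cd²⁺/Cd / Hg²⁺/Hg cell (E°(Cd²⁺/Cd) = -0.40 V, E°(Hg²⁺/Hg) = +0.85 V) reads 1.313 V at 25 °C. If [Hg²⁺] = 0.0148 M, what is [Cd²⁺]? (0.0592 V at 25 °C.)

1.1 × 10^-4 M

From the Nernst equation, log Q = n(E° − E)/0.0592 = 2(1.25 − 1.313)/0.0592 = -2.128, so Q = 0.00744.
With Q = [Cd²⁺]/[Hg²⁺] and the known concentrations, [Cd²⁺] in the numerator gives [Cd²⁺] = 1.1 × 10^-4 M.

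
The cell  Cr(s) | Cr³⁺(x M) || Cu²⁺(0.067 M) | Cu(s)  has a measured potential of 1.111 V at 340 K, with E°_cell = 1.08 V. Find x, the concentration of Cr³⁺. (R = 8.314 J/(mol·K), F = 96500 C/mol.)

From the Nernst equation, ln Q = nF(E° − E)/RT = 6×96500×(1.08 − 1.111)/(8.314×340) = -6.350, so Q = 0.00175.
With Q = [Cr³⁺]^2/[Cu²⁺]^3 and the known concentrations, [Cr³⁺]^2 in the numerator gives [Cr³⁺] = 7.2 × 10^-4 M.

7.2 × 10^-4 M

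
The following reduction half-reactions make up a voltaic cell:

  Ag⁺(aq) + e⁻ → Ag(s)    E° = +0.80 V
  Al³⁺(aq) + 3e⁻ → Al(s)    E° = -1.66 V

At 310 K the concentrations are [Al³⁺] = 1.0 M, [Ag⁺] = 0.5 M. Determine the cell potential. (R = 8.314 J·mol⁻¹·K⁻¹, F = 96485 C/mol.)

The Ag⁺/Ag couple has the higher reduction potential and acts as the cathode, so E°_cell = +0.80 − (-1.66) = 2.46 V.
Balancing electrons gives n = 3; the reaction quotient is Q = [Al³⁺]/[Ag⁺]^3 = 8.00.
E = E° − (RT/nF) ln Q = 2.46 − (8.314×310)/(3×96485) × (2.079) = 2.460 − 0.019 = 2.441 V.

2.44 V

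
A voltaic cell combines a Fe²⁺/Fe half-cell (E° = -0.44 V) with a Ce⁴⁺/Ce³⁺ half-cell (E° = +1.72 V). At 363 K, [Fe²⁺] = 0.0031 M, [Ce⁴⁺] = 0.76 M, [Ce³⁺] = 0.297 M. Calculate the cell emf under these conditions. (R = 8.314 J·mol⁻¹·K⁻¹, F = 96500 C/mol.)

2.28 V

The Ce⁴⁺/Ce³⁺ couple has the higher reduction potential and acts as the cathode, so E°_cell = +1.72 − (-0.44) = 2.16 V.
Balancing electrons gives n = 2; the reaction quotient is Q = [Fe²⁺]·[Ce³⁺]^2/[Ce⁴⁺]^2 = 4.73 × 10^-4.
E = E° − (RT/nF) ln Q = 2.16 − (8.314×363)/(2×96500) × (-7.656) = 2.160 + 0.120 = 2.280 V.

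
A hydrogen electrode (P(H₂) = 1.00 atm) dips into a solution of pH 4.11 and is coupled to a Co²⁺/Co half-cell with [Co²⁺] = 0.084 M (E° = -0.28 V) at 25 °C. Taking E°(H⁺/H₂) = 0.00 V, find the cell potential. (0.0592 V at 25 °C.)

The hydrogen couple is the cathode, so E°_cell = 0.28 V; n = 2.
[H⁺] = 10^(−4.11) = 7.8 × 10^-5 M, and Q = [Co²⁺]·P(H₂) / [H⁺]^2 = 1.39 × 10^7.
E = E° − (0.0592/2) log Q = 0.28 − (0.0592/2)(7.144) = 0.069 V.

0.069 V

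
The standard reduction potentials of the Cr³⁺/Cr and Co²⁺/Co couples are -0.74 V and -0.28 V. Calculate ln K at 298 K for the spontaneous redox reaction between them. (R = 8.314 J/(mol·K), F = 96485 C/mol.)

E°_cell = -0.28 − (-0.74) = 0.46 V, with n = 6 electrons transferred.
At equilibrium E = 0, so the Nernst equation gives ln K = nFE°/RT = (6)(96485)(0.46)/((8.314)(298)) = 107.48.

ln K = 107.5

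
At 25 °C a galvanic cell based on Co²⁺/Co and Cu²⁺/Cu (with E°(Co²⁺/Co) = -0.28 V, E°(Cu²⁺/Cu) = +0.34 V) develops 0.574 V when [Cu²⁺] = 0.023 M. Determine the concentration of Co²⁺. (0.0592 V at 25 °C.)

From the Nernst equation, log Q = n(E° − E)/0.0592 = 2(0.62 − 0.574)/0.0592 = 1.554, so Q = 35.8.
With Q = [Co²⁺]/[Cu²⁺] and the known concentrations, [Co²⁺] in the numerator gives [Co²⁺] = 0.82 M.

0.82 M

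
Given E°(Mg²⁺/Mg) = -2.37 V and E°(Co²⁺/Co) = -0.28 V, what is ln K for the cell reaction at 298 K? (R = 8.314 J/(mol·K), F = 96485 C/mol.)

E°_cell = -0.28 − (-2.37) = 2.09 V, with n = 2 electrons transferred.
At equilibrium E = 0, so the Nernst equation gives ln K = nFE°/RT = (2)(96485)(2.09)/((8.314)(298)) = 162.78.

ln K = 162.8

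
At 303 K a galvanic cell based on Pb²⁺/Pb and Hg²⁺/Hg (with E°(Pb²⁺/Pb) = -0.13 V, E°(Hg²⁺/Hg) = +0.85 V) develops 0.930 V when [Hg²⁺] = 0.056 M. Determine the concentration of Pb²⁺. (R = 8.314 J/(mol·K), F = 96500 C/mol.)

From the Nernst equation, ln Q = nF(E° − E)/RT = 2×96500×(0.98 − 0.930)/(8.314×303) = 3.831, so Q = 46.1.
With Q = [Pb²⁺]/[Hg²⁺] and the known concentrations, [Pb²⁺] in the numerator gives [Pb²⁺] = 2.6 M.

2.6 M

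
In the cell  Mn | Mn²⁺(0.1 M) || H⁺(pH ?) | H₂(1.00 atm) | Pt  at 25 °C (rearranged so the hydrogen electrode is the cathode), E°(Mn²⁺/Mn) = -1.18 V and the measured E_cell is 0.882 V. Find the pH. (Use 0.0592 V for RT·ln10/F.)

pH = 5.53

E°_cell = 1.18 V and n = 2.
log Q = n(E° − E)/0.0592 = 2×(1.18 − 0.882)/0.0592 = 10.068.
With Q = [Mn²⁺]·P(H₂) / [H⁺]^2, solving for [H⁺] gives log[H⁺] = -5.534, so pH = 5.53.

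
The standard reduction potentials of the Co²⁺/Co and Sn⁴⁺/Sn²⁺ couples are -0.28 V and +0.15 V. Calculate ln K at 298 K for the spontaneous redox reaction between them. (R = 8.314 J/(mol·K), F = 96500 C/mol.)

E°_cell = +0.15 − (-0.28) = 0.43 V, with n = 2 electrons transferred.
At equilibrium E = 0, so the Nernst equation gives ln K = nFE°/RT = (2)(96500)(0.43)/((8.314)(298)) = 33.50.

ln K = 33.5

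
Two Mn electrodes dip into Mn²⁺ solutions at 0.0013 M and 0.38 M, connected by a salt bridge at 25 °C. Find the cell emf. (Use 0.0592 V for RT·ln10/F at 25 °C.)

0.073 V

Both half-cells are Mn²⁺/Mn, so E°_cell = 0. The concentrated side is the cathode; the cell reaction moves Mn²⁺ from high to low concentration with n = 2.
Q = [Mn²⁺]_dilute/[Mn²⁺]_conc = 0.0013/0.38 = 0.00342.
E = 0 − (0.0592/2) log Q = −(0.0592/2)(-2.466) = 0.0730 V.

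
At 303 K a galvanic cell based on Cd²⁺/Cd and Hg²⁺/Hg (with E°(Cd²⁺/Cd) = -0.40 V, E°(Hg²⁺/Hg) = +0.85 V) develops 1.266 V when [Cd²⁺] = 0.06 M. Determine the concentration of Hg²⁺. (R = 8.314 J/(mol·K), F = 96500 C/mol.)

From the Nernst equation, ln Q = nF(E° − E)/RT = 2×96500×(1.25 − 1.266)/(8.314×303) = -1.226, so Q = 0.294.
With Q = [Cd²⁺]/[Hg²⁺] and the known concentrations, [Hg²⁺] in the denominator gives [Hg²⁺] = 0.2 M.

0.2 M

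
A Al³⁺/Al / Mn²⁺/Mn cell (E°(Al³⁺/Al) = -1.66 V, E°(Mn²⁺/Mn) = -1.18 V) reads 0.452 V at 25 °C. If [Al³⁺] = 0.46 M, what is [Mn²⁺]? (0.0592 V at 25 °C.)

From the Nernst equation, log Q = n(E° − E)/0.0592 = 6(0.48 − 0.452)/0.0592 = 2.838, so Q = 688.
With Q = [Al³⁺]^2/[Mn²⁺]^3 and the known concentrations, [Mn²⁺]^3 in the denominator gives [Mn²⁺] = 0.067 M.

0.067 M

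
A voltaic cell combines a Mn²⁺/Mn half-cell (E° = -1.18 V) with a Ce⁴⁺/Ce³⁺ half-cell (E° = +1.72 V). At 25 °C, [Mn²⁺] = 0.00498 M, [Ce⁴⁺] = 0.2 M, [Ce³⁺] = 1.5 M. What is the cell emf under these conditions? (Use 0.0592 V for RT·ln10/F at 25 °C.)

2.92 V

The Ce⁴⁺/Ce³⁺ couple has the higher reduction potential and acts as the cathode, so E°_cell = +1.72 − (-1.18) = 2.90 V.
Balancing electrons gives n = 2; the reaction quotient is Q = [Mn²⁺]·[Ce³⁺]^2/[Ce⁴⁺]^2 = 0.280.
At 25 °C, E = E° − (0.0592/n) log Q = 2.90 − (0.0592/2)(-0.553) = 2.900 + 0.016 = 2.916 V.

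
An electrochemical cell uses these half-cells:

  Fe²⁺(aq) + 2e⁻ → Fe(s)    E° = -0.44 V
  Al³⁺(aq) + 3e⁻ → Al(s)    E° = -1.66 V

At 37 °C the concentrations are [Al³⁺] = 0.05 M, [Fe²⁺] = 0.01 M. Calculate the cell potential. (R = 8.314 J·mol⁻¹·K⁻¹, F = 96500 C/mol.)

The Fe²⁺/Fe couple has the higher reduction potential and acts as the cathode, so E°_cell = -0.44 − (-1.66) = 1.22 V.
Balancing electrons gives n = 6; the reaction quotient is Q = [Al³⁺]^2/[Fe²⁺]^3 = 2500.
E = E° − (RT/nF) ln Q = 1.22 − (8.314×310)/(6×96500) × (7.824) = 1.220 − 0.035 = 1.185 V.

1.19 V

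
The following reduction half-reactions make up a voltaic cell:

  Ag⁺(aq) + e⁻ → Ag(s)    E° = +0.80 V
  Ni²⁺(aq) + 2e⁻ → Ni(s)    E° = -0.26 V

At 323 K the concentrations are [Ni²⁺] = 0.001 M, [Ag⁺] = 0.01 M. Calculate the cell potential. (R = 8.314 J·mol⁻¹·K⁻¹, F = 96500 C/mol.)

The Ag⁺/Ag couple has the higher reduction potential and acts as the cathode, so E°_cell = +0.80 − (-0.26) = 1.06 V.
Balancing electrons gives n = 2; the reaction quotient is Q = [Ni²⁺]/[Ag⁺]^2 = 10.0.
E = E° − (RT/nF) ln Q = 1.06 − (8.314×323)/(2×96500) × (2.303) = 1.060 − 0.032 = 1.028 V.

1.03 V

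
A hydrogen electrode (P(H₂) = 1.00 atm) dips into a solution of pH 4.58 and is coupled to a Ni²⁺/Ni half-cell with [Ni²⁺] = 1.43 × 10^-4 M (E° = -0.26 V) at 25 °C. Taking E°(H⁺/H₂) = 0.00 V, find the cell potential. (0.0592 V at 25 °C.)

The hydrogen couple is the cathode, so E°_cell = 0.26 V; n = 2.
[H⁺] = 10^(−4.58) = 2.6 × 10^-5 M, and Q = [Ni²⁺]·P(H₂) / [H⁺]^2 = 2.07 × 10^5.
E = E° − (0.0592/2) log Q = 0.26 − (0.0592/2)(5.315) = 0.103 V.

0.10 V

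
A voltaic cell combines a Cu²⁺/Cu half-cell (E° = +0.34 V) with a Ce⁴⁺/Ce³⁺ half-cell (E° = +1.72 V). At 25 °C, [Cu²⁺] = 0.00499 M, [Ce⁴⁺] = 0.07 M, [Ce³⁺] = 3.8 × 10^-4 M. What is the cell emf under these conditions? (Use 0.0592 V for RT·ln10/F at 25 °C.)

1.58 V

The Ce⁴⁺/Ce³⁺ couple has the higher reduction potential and acts as the cathode, so E°_cell = +1.72 − (+0.34) = 1.38 V.
Balancing electrons gives n = 2; the reaction quotient is Q = [Cu²⁺]·[Ce³⁺]^2/[Ce⁴⁺]^2 = 1.47 × 10^-7.
At 25 °C, E = E° − (0.0592/n) log Q = 1.38 − (0.0592/2)(-6.833) = 1.380 + 0.202 = 1.582 V.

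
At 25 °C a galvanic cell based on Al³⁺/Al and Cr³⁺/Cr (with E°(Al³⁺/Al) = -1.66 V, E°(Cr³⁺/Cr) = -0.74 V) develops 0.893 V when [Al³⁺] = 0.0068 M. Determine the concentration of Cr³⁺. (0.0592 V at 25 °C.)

2.9 × 10^-4 M

From the Nernst equation, log Q = n(E° − E)/0.0592 = 3(0.92 − 0.893)/0.0592 = 1.368, so Q = 23.3.
With Q = [Al³⁺]/[Cr³⁺] and the known concentrations, [Cr³⁺] in the denominator gives [Cr³⁺] = 2.9 × 10^-4 M.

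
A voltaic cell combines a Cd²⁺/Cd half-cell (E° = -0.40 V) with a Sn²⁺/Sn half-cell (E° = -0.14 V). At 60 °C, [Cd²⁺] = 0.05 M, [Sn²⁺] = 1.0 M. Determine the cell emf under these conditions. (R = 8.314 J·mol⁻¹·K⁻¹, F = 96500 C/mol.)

0.303 V

The Sn²⁺/Sn couple has the higher reduction potential and acts as the cathode, so E°_cell = -0.14 − (-0.40) = 0.26 V.
Balancing electrons gives n = 2; the reaction quotient is Q = [Cd²⁺]/[Sn²⁺] = 0.0500.
E = E° − (RT/nF) ln Q = 0.26 − (8.314×333)/(2×96500) × (-2.996) = 0.260 + 0.043 = 0.303 V.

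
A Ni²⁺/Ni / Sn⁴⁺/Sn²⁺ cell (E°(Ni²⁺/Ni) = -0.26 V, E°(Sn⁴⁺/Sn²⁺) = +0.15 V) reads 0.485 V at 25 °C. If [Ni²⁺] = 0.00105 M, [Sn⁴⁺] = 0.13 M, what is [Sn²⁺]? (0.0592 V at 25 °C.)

From the Nernst equation, log Q = n(E° − E)/0.0592 = 2(0.41 − 0.485)/0.0592 = -2.534, so Q = 0.00293.
With Q = [Ni²⁺]·[Sn²⁺]/[Sn⁴⁺] and the known concentrations, [Sn²⁺] in the numerator gives [Sn²⁺] = 0.36 M.

0.36 M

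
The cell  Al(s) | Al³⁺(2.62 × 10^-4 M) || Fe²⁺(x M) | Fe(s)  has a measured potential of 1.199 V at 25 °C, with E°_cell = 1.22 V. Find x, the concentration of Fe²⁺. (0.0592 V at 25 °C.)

From the Nernst equation, log Q = n(E° − E)/0.0592 = 6(1.22 − 1.199)/0.0592 = 2.128, so Q = 134.
With Q = [Al³⁺]^2/[Fe²⁺]^3 and the known concentrations, [Fe²⁺]^3 in the denominator gives [Fe²⁺] = 8 × 10^-4 M.

8 × 10^-4 M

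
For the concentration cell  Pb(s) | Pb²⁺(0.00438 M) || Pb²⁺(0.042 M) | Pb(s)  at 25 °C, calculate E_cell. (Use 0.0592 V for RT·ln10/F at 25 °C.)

Both half-cells are Pb²⁺/Pb, so E°_cell = 0. The concentrated side is the cathode; the cell reaction moves Pb²⁺ from high to low concentration with n = 2.
Q = [Pb²⁺]_dilute/[Pb²⁺]_conc = 0.00438/0.042 = 0.104.
E = 0 − (0.0592/2) log Q = −(0.0592/2)(-0.982) = 0.0291 V.

0.029 V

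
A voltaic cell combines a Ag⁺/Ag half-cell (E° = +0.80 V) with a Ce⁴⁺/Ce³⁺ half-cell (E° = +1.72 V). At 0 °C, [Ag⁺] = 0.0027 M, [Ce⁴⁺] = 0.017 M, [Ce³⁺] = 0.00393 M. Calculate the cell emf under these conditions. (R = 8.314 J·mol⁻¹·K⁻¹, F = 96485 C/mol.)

1.09 V

The Ce⁴⁺/Ce³⁺ couple has the higher reduction potential and acts as the cathode, so E°_cell = +1.72 − (+0.80) = 0.92 V.
Balancing electrons gives n = 1; the reaction quotient is Q = [Ag⁺]·[Ce³⁺]/[Ce⁴⁺] = 6.24 × 10^-4.
E = E° − (RT/nF) ln Q = 0.92 − (8.314×273)/(1×96485) × (-7.379) = 0.920 + 0.174 = 1.094 V.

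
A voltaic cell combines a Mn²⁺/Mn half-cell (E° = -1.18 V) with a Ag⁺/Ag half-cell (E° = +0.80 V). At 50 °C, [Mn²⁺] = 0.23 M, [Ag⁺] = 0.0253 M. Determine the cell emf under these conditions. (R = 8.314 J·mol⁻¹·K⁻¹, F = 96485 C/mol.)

1.90 V

The Ag⁺/Ag couple has the higher reduction potential and acts as the cathode, so E°_cell = +0.80 − (-1.18) = 1.98 V.
Balancing electrons gives n = 2; the reaction quotient is Q = [Mn²⁺]/[Ag⁺]^2 = 359.
E = E° − (RT/nF) ln Q = 1.98 − (8.314×323)/(2×96485) × (5.884) = 1.980 − 0.082 = 1.898 V.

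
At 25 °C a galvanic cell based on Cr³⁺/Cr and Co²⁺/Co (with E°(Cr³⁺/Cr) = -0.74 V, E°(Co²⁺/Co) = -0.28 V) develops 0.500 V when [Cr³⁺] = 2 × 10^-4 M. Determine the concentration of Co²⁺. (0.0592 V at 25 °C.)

0.077 M

From the Nernst equation, log Q = n(E° − E)/0.0592 = 6(0.46 − 0.500)/0.0592 = -4.054, so Q = 8.83 × 10^-5.
With Q = [Cr³⁺]^2/[Co²⁺]^3 and the known concentrations, [Co²⁺]^3 in the denominator gives [Co²⁺] = 0.077 M.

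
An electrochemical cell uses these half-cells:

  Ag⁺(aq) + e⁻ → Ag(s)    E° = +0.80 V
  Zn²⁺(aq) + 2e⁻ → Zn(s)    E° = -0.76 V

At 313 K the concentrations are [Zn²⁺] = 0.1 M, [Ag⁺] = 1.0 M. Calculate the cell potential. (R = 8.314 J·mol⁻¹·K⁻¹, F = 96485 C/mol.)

The Ag⁺/Ag couple has the higher reduction potential and acts as the cathode, so E°_cell = +0.80 − (-0.76) = 1.56 V.
Balancing electrons gives n = 2; the reaction quotient is Q = [Zn²⁺]/[Ag⁺]^2 = 0.100.
E = E° − (RT/nF) ln Q = 1.56 − (8.314×313)/(2×96485) × (-2.303) = 1.560 + 0.031 = 1.591 V.

1.59 V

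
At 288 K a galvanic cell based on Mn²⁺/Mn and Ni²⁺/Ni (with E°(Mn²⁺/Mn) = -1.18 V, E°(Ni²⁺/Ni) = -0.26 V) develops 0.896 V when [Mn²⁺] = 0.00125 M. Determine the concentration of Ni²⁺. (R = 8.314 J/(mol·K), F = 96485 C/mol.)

1.8 × 10^-4 M

From the Nernst equation, ln Q = nF(E° − E)/RT = 2×96485×(0.92 − 0.896)/(8.314×288) = 1.934, so Q = 6.92.
With Q = [Mn²⁺]/[Ni²⁺] and the known concentrations, [Ni²⁺] in the denominator gives [Ni²⁺] = 1.8 × 10^-4 M.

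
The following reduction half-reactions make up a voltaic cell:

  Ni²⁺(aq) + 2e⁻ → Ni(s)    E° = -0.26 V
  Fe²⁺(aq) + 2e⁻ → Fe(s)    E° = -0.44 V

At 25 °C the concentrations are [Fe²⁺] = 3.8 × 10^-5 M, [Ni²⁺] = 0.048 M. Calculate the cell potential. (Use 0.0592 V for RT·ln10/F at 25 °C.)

The Ni²⁺/Ni couple has the higher reduction potential and acts as the cathode, so E°_cell = -0.26 − (-0.44) = 0.18 V.
Balancing electrons gives n = 2; the reaction quotient is Q = [Fe²⁺]/[Ni²⁺] = 7.92 × 10^-4.
At 25 °C, E = E° − (0.0592/n) log Q = 0.18 − (0.0592/2)(-3.101) = 0.180 + 0.092 = 0.272 V.

0.272 V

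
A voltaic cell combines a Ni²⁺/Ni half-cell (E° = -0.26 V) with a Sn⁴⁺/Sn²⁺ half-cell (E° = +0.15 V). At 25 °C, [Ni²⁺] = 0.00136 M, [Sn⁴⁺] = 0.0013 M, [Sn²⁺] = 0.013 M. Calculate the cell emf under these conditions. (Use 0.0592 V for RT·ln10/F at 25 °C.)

0.465 V

The Sn⁴⁺/Sn²⁺ couple has the higher reduction potential and acts as the cathode, so E°_cell = +0.15 − (-0.26) = 0.41 V.
Balancing electrons gives n = 2; the reaction quotient is Q = [Ni²⁺]·[Sn²⁺]/[Sn⁴⁺] = 0.0136.
At 25 °C, E = E° − (0.0592/n) log Q = 0.41 − (0.0592/2)(-1.866) = 0.410 + 0.055 = 0.465 V.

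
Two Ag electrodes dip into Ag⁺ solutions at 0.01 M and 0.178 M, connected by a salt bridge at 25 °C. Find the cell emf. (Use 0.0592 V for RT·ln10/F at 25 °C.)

0.074 V

Both half-cells are Ag⁺/Ag, so E°_cell = 0. The concentrated side is the cathode; the cell reaction moves Ag⁺ from high to low concentration with n = 1.
Q = [Ag⁺]_dilute/[Ag⁺]_conc = 0.01/0.178 = 0.0562.
E = 0 − (0.0592/1) log Q = −(0.0592/1)(-1.250) = 0.0740 V.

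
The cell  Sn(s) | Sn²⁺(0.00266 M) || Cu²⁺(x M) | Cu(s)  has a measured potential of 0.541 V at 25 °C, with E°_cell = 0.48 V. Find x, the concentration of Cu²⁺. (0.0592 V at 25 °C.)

From the Nernst equation, log Q = n(E° − E)/0.0592 = 2(0.48 − 0.541)/0.0592 = -2.061, so Q = 0.00869.
With Q = [Sn²⁺]/[Cu²⁺] and the known concentrations, [Cu²⁺] in the denominator gives [Cu²⁺] = 0.31 M.

0.31 M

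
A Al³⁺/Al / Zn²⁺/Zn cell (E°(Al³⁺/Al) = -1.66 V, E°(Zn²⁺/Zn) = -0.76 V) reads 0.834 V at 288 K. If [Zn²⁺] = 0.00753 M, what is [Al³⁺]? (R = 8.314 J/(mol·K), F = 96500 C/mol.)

From the Nernst equation, ln Q = nF(E° − E)/RT = 6×96500×(0.90 − 0.834)/(8.314×288) = 15.960, so Q = 8.53 × 10^6.
With Q = [Al³⁺]^2/[Zn²⁺]^3 and the known concentrations, [Al³⁺]^2 in the numerator gives [Al³⁺] = 1.9 M.

1.9 M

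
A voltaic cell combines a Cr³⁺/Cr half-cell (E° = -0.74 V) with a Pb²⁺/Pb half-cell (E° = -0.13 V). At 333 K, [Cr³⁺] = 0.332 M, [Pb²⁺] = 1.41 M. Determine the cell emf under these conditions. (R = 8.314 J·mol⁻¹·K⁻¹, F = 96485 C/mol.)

The Pb²⁺/Pb couple has the higher reduction potential and acts as the cathode, so E°_cell = -0.13 − (-0.74) = 0.61 V.
Balancing electrons gives n = 6; the reaction quotient is Q = [Cr³⁺]^2/[Pb²⁺]^3 = 0.0393.
E = E° − (RT/nF) ln Q = 0.61 − (8.314×333)/(6×96485) × (-3.236) = 0.610 + 0.015 = 0.625 V.

0.625 V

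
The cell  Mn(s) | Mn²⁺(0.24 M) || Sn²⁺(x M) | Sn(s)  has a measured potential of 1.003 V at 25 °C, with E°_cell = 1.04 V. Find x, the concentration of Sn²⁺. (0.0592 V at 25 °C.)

0.013 M

From the Nernst equation, log Q = n(E° − E)/0.0592 = 2(1.04 − 1.003)/0.0592 = 1.250, so Q = 17.8.
With Q = [Mn²⁺]/[Sn²⁺] and the known concentrations, [Sn²⁺] in the denominator gives [Sn²⁺] = 0.013 M.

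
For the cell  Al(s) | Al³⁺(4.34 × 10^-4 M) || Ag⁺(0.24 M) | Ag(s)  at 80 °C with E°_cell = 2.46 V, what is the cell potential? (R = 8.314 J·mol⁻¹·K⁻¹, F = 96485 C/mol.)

Balancing electrons gives n = 3; the reaction quotient is Q = [Al³⁺]/[Ag⁺]^3 = 0.0314.
E = E° − (RT/nF) ln Q = 2.46 − (8.314×353)/(3×96485) × (-3.461) = 2.460 + 0.035 = 2.495 V.

2.50 V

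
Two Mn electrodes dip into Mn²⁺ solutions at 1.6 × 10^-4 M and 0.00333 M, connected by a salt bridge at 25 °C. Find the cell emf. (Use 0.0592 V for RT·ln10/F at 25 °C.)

Both half-cells are Mn²⁺/Mn, so E°_cell = 0. The concentrated side is the cathode; the cell reaction moves Mn²⁺ from high to low concentration with n = 2.
Q = [Mn²⁺]_dilute/[Mn²⁺]_conc = 1.6 × 10^-4/0.00333 = 0.0480.
E = 0 − (0.0592/2) log Q = −(0.0592/2)(-1.318) = 0.0390 V.

0.039 V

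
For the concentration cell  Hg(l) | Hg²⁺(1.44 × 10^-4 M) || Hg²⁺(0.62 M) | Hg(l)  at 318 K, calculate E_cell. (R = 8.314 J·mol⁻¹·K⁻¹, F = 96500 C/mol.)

Both half-cells are Hg²⁺/Hg, so E°_cell = 0. The concentrated side is the cathode; the cell reaction moves Hg²⁺ from high to low concentration with n = 2.
Q = [Hg²⁺]_dilute/[Hg²⁺]_conc = 1.44 × 10^-4/0.62 = 2.32 × 10^-4.
E = 0 − (RT/nF) ln Q = −((8.314×318)/(2×96500))(-8.368) = 0.1146 V.

0.11 V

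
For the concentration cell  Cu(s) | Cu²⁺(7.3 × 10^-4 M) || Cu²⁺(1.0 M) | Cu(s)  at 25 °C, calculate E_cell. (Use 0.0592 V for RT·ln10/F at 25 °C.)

Both half-cells are Cu²⁺/Cu, so E°_cell = 0. The concentrated side is the cathode; the cell reaction moves Cu²⁺ from high to low concentration with n = 2.
Q = [Cu²⁺]_dilute/[Cu²⁺]_conc = 7.3 × 10^-4/1.0 = 7.3 × 10^-4.
E = 0 − (0.0592/2) log Q = −(0.0592/2)(-3.137) = 0.0929 V.

0.093 V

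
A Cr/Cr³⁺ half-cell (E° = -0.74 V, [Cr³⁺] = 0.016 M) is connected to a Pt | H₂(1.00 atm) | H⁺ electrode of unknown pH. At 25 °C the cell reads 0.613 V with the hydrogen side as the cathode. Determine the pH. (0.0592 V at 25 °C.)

pH = 2.74

E°_cell = 0.74 V and n = 6.
log Q = n(E° − E)/0.0592 = 6×(0.74 − 0.613)/0.0592 = 12.872.
With Q = [Cr³⁺]^2·P(H₂)^3 / [H⁺]^6, solving for [H⁺] gives log[H⁺] = -2.744, so pH = 2.74.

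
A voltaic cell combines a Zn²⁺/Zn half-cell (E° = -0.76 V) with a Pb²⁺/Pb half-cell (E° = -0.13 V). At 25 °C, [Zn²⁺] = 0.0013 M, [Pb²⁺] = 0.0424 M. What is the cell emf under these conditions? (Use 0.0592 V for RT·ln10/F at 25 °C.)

The Pb²⁺/Pb couple has the higher reduction potential and acts as the cathode, so E°_cell = -0.13 − (-0.76) = 0.63 V.
Balancing electrons gives n = 2; the reaction quotient is Q = [Zn²⁺]/[Pb²⁺] = 0.0307.
At 25 °C, E = E° − (0.0592/n) log Q = 0.63 − (0.0592/2)(-1.513) = 0.630 + 0.045 = 0.675 V.

0.675 V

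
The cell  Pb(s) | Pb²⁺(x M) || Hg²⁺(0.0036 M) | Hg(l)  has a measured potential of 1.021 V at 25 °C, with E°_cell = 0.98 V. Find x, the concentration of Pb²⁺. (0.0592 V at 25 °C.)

From the Nernst equation, log Q = n(E° − E)/0.0592 = 2(0.98 − 1.021)/0.0592 = -1.385, so Q = 0.0412.
With Q = [Pb²⁺]/[Hg²⁺] and the known concentrations, [Pb²⁺] in the numerator gives [Pb²⁺] = 1.5 × 10^-4 M.

1.5 × 10^-4 M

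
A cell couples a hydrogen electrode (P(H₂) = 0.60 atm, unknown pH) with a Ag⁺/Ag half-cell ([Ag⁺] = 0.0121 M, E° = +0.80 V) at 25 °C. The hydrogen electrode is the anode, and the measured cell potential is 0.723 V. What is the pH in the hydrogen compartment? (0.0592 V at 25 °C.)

pH = 0.73

E°_cell = 0.80 V and n = 2.
log Q = n(E° − E)/0.0592 = 2×(0.80 − 0.723)/0.0592 = 2.601.
With Q = [H⁺]^2 / ([Ag⁺]^2·P(H₂)), solving for [H⁺] gives log[H⁺] = -0.727, so pH = 0.73.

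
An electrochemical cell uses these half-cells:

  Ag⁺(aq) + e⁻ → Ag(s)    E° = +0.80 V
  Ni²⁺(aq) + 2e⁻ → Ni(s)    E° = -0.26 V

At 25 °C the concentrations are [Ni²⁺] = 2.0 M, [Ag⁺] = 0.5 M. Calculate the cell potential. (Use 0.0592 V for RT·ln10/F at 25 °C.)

1.03 V

The Ag⁺/Ag couple has the higher reduction potential and acts as the cathode, so E°_cell = +0.80 − (-0.26) = 1.06 V.
Balancing electrons gives n = 2; the reaction quotient is Q = [Ni²⁺]/[Ag⁺]^2 = 8.00.
At 25 °C, E = E° − (0.0592/n) log Q = 1.06 − (0.0592/2)(0.903) = 1.060 − 0.027 = 1.033 V.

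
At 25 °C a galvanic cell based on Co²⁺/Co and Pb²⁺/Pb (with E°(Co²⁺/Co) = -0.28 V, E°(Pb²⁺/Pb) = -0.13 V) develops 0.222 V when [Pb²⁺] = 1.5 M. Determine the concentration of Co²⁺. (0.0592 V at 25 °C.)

0.0055 M

From the Nernst equation, log Q = n(E° − E)/0.0592 = 2(0.15 − 0.222)/0.0592 = -2.432, so Q = 0.00369.
With Q = [Co²⁺]/[Pb²⁺] and the known concentrations, [Co²⁺] in the numerator gives [Co²⁺] = 0.0055 M.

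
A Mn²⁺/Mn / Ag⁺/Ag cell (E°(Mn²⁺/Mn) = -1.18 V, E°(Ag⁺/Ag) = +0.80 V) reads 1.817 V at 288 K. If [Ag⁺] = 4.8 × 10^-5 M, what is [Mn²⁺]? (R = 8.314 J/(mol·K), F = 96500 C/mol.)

From the Nernst equation, ln Q = nF(E° − E)/RT = 2×96500×(1.98 − 1.817)/(8.314×288) = 13.138, so Q = 5.08 × 10^5.
With Q = [Mn²⁺]/[Ag⁺]^2 and the known concentrations, [Mn²⁺] in the numerator gives [Mn²⁺] = 0.0012 M.

0.0012 M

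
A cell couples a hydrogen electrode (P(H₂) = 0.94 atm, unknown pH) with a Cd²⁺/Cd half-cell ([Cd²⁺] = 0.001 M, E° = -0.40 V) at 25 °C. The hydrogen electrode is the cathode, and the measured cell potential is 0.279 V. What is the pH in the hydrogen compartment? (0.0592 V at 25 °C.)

pH = 3.56

E°_cell = 0.40 V and n = 2.
log Q = n(E° − E)/0.0592 = 2×(0.40 − 0.279)/0.0592 = 4.088.
With Q = [Cd²⁺]·P(H₂) / [H⁺]^2, solving for [H⁺] gives log[H⁺] = -3.557, so pH = 3.56.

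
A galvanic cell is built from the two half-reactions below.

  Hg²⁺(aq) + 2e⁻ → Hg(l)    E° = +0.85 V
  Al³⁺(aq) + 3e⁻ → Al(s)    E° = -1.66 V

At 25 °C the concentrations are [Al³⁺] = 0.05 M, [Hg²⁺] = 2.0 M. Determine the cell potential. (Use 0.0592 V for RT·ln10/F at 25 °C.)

2.54 V

The Hg²⁺/Hg couple has the higher reduction potential and acts as the cathode, so E°_cell = +0.85 − (-1.66) = 2.51 V.
Balancing electrons gives n = 6; the reaction quotient is Q = [Al³⁺]^2/[Hg²⁺]^3 = 3.13 × 10^-4.
At 25 °C, E = E° − (0.0592/n) log Q = 2.51 − (0.0592/6)(-3.505) = 2.510 + 0.035 = 2.545 V.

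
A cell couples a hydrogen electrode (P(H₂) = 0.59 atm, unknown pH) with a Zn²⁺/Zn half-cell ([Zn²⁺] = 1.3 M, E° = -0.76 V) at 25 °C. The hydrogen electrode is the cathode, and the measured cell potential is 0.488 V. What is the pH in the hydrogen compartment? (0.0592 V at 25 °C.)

E°_cell = 0.76 V and n = 2.
log Q = n(E° − E)/0.0592 = 2×(0.76 − 0.488)/0.0592 = 9.189.
With Q = [Zn²⁺]·P(H₂) / [H⁺]^2, solving for [H⁺] gives log[H⁺] = -4.652, so pH = 4.65.

pH = 4.65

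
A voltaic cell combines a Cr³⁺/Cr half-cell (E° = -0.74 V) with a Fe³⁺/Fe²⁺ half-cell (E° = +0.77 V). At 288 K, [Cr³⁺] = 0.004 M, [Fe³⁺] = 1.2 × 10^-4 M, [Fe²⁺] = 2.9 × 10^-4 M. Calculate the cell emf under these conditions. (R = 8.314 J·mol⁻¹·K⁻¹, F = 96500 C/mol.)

1.53 V

The Fe³⁺/Fe²⁺ couple has the higher reduction potential and acts as the cathode, so E°_cell = +0.77 − (-0.74) = 1.51 V.
Balancing electrons gives n = 3; the reaction quotient is Q = [Cr³⁺]·[Fe²⁺]^3/[Fe³⁺]^3 = 0.0565.
E = E° − (RT/nF) ln Q = 1.51 − (8.314×288)/(3×96500) × (-2.874) = 1.510 + 0.024 = 1.534 V.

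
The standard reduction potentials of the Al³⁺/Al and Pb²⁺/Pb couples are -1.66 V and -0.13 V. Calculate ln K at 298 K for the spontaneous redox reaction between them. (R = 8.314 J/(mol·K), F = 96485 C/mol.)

E°_cell = -0.13 − (-1.66) = 1.53 V, with n = 6 electrons transferred.
At equilibrium E = 0, so the Nernst equation gives ln K = nFE°/RT = (6)(96485)(1.53)/((8.314)(298)) = 357.50.

ln K = 357.5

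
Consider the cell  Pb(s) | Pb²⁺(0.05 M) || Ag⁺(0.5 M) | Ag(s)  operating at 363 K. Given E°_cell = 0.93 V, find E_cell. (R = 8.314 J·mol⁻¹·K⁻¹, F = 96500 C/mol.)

Balancing electrons gives n = 2; the reaction quotient is Q = [Pb²⁺]/[Ag⁺]^2 = 0.200.
E = E° − (RT/nF) ln Q = 0.93 − (8.314×363)/(2×96500) × (-1.609) = 0.930 + 0.025 = 0.955 V.

0.955 V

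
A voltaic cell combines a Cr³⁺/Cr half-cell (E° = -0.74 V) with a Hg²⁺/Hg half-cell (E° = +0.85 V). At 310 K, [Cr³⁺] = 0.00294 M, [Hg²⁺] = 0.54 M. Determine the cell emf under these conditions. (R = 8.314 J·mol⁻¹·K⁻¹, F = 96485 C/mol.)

1.63 V

The Hg²⁺/Hg couple has the higher reduction potential and acts as the cathode, so E°_cell = +0.85 − (-0.74) = 1.59 V.
Balancing electrons gives n = 6; the reaction quotient is Q = [Cr³⁺]^2/[Hg²⁺]^3 = 5.49 × 10^-5.
E = E° − (RT/nF) ln Q = 1.59 − (8.314×310)/(6×96485) × (-9.810) = 1.590 + 0.044 = 1.634 V.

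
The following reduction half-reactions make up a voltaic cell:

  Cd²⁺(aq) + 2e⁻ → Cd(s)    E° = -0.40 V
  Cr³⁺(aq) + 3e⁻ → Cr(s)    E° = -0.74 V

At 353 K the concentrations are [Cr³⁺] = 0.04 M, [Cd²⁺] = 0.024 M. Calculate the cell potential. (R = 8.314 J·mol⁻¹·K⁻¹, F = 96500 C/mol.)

The Cd²⁺/Cd couple has the higher reduction potential and acts as the cathode, so E°_cell = -0.40 − (-0.74) = 0.34 V.
Balancing electrons gives n = 6; the reaction quotient is Q = [Cr³⁺]^2/[Cd²⁺]^3 = 116.
E = E° − (RT/nF) ln Q = 0.34 − (8.314×353)/(6×96500) × (4.751) = 0.340 − 0.024 = 0.316 V.

0.316 V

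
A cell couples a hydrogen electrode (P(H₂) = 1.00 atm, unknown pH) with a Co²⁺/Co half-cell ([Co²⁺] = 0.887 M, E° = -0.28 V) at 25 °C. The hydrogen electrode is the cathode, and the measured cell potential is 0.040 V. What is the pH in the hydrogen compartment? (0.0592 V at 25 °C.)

pH = 4.08

E°_cell = 0.28 V and n = 2.
log Q = n(E° − E)/0.0592 = 2×(0.28 − 0.040)/0.0592 = 8.108.
With Q = [Co²⁺]·P(H₂) / [H⁺]^2, solving for [H⁺] gives log[H⁺] = -4.080, so pH = 4.08.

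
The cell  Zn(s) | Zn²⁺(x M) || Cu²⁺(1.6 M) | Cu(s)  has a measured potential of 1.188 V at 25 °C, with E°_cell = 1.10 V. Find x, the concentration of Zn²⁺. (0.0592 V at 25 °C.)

From the Nernst equation, log Q = n(E° − E)/0.0592 = 2(1.10 − 1.188)/0.0592 = -2.973, so Q = 0.00106.
With Q = [Zn²⁺]/[Cu²⁺] and the known concentrations, [Zn²⁺] in the numerator gives [Zn²⁺] = 0.0017 M.

0.0017 M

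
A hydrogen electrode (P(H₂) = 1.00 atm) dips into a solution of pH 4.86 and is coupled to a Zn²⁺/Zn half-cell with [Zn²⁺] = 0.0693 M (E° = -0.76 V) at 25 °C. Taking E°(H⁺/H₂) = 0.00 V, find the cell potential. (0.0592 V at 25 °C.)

0.51 V

The hydrogen couple is the cathode, so E°_cell = 0.76 V; n = 2.
[H⁺] = 10^(−4.86) = 1.4 × 10^-5 M, and Q = [Zn²⁺]·P(H₂) / [H⁺]^2 = 3.64 × 10^8.
E = E° − (0.0592/2) log Q = 0.76 − (0.0592/2)(8.561) = 0.507 V.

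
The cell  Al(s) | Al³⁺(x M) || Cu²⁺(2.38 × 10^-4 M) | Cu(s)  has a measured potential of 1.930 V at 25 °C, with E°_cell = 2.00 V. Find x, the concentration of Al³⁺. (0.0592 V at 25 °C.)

0.013 M

From the Nernst equation, log Q = n(E° − E)/0.0592 = 6(2.00 − 1.930)/0.0592 = 7.095, so Q = 1.24 × 10^7.
With Q = [Al³⁺]^2/[Cu²⁺]^3 and the known concentrations, [Al³⁺]^2 in the numerator gives [Al³⁺] = 0.013 M.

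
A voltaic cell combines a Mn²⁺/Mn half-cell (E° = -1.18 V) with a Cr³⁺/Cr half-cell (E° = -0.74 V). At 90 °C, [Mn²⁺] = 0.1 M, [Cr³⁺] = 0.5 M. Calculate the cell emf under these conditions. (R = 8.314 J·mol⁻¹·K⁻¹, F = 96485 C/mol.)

The Cr³⁺/Cr couple has the higher reduction potential and acts as the cathode, so E°_cell = -0.74 − (-1.18) = 0.44 V.
Balancing electrons gives n = 6; the reaction quotient is Q = [Mn²⁺]^3/[Cr³⁺]^2 = 0.00400.
E = E° − (RT/nF) ln Q = 0.44 − (8.314×363)/(6×96485) × (-5.521) = 0.440 + 0.029 = 0.469 V.

0.469 V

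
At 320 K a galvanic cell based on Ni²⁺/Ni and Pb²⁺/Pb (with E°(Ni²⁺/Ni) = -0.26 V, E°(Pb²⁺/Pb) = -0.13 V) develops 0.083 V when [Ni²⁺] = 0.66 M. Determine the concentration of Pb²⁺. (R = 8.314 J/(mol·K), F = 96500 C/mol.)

From the Nernst equation, ln Q = nF(E° − E)/RT = 2×96500×(0.13 − 0.083)/(8.314×320) = 3.410, so Q = 30.3.
With Q = [Ni²⁺]/[Pb²⁺] and the known concentrations, [Pb²⁺] in the denominator gives [Pb²⁺] = 0.022 M.

0.022 M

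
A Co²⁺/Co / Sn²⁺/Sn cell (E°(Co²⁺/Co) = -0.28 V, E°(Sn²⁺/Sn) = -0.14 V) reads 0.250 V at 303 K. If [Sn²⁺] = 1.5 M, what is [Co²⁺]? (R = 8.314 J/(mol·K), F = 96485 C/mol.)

3.3 × 10^-4 M

From the Nernst equation, ln Q = nF(E° − E)/RT = 2×96485×(0.14 − 0.250)/(8.314×303) = -8.426, so Q = 2.19 × 10^-4.
With Q = [Co²⁺]/[Sn²⁺] and the known concentrations, [Co²⁺] in the numerator gives [Co²⁺] = 3.3 × 10^-4 M.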